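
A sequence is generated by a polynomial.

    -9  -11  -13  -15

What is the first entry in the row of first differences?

-2

Δ: -2, -2, -2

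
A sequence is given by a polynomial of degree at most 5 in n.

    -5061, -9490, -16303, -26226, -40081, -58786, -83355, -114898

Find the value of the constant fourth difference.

First differences: -4429, -6813, -9923, -13855, -18705, -24569, -31543
Second differences: -2384, -3110, -3932, -4850, -5864, -6974
Third differences: -726, -822, -918, -1014, -1110
Fourth differences: -96, -96, -96, -96

-96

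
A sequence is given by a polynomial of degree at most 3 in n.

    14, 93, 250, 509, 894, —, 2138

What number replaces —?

Using the first 5 terms:
D1: 79, 157, 259, 385
D2: 78, 102, 126
D3: 24, 24
Constant third difference = 24.
Extend forward: 126 + 24 = 150;  385 + 150 = 535;  894 + 535 = 1429

1429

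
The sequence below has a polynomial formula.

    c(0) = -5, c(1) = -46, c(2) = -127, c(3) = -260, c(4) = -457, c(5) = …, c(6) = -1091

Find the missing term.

-730

Using the first 5 terms:
D1: -41  -81  -133  -197
D2: -40  -52  -64
D3: -12  -12
Constant third difference = -12.
Extend forward: -64 − 12 = -76;  -197 − 76 = -273;  -457 − 273 = -730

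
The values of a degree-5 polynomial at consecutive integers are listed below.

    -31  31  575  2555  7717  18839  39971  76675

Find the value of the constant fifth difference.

240

First differences: 62, 544, 1980, 5162, 11122, 21132, 36704
Second differences: 482, 1436, 3182, 5960, 10010, 15572
Third differences: 954, 1746, 2778, 4050, 5562
Fourth differences: 792, 1032, 1272, 1512
Fifth differences: 240, 240, 240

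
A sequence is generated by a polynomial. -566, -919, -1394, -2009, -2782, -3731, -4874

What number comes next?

-6229

D1: -353  -475  -615  -773  -949  -1143
D2: -122  -140  -158  -176  -194
D3: -18  -18  -18  -18
Constant third difference = -18, so extend:
-194 − 18 = -212;  -1143 − 212 = -1355;  -4874 − 1355 = -6229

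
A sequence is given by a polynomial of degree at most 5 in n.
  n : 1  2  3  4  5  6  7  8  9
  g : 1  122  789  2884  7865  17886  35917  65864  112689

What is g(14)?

862694

121  667  2095  4981  10021  18031  29947  46825
546  1428  2886  5040  8010  11916  16878
882  1458  2154  2970  3906  4962
576  696  816  936  1056
120  120  120  120
The fifth differences are constant (120).
1056 + 120 = 1176;  4962 + 1176 = 6138;  16878 + 6138 = 23016;  46825 + 23016 = 69841;  112689 + 69841 = 182530
1176 + 120 = 1296;  6138 + 1296 = 7434;  23016 + 7434 = 30450;  69841 + 30450 = 100291;  182530 + 100291 = 282821
1296 + 120 = 1416;  7434 + 1416 = 8850;  30450 + 8850 = 39300;  100291 + 39300 = 139591;  282821 + 139591 = 422412
1416 + 120 = 1536;  8850 + 1536 = 10386;  39300 + 10386 = 49686;  139591 + 49686 = 189277;  422412 + 189277 = 611689
1536 + 120 = 1656;  10386 + 1656 = 12042;  49686 + 12042 = 61728;  189277 + 61728 = 251005;  611689 + 251005 = 862694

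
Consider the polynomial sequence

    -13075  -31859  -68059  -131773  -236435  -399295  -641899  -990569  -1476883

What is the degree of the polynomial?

-18784, -36200, -63714, -104662, -162860, -242604, -348670, -486314
-17416, -27514, -40948, -58198, -79744, -106066, -137644
-10098, -13434, -17250, -21546, -26322, -31578
-3336, -3816, -4296, -4776, -5256
-480, -480, -480, -480
The fifth differences are constant, so the polynomial has degree 5.

5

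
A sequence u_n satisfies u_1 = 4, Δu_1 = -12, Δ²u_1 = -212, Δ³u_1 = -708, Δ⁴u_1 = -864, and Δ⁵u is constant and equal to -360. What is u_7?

-32528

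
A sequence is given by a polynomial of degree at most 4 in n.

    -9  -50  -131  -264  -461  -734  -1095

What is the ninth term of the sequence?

-2129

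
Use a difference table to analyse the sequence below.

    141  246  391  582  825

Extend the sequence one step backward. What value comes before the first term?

70

105  145  191  243
40  46  52
6  6
The third differences are constant at 6.
Work back: 40 − 6 = 34;  105 − 34 = 71;  141 − 71 = 70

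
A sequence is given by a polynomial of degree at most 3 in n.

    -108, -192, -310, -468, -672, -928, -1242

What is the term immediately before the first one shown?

First differences: -84  -118  -158  -204  -256  -314
Second differences: -34  -40  -46  -52  -58
Third differences: -6  -6  -6  -6
The third differences are constant at -6.
Work back: -34 + 6 = -28;  -84 + 28 = -56;  -108 + 56 = -52

-52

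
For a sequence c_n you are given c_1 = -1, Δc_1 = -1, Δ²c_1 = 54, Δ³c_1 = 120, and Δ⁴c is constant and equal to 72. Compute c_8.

7846

Build the table forward from the leading diagonal:
Fourth differences: 72  72  72  72  72  72  72  72
Third differences: 120  192  264  336  408  480  552  624
Second differences: 54  174  366  630  966  1374  1854  2406
First differences: -1  53  227  593  1223  2189  3563  5417
c: -1  -2  51  278  871  2094  4283  7846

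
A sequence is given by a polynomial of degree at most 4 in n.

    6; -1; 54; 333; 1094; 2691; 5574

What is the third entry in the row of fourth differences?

96

Δ: -7, 55, 279, 761, 1597, 2883
Δ²: 62, 224, 482, 836, 1286
Δ³: 162, 258, 354, 450
Δ⁴: 96, 96, 96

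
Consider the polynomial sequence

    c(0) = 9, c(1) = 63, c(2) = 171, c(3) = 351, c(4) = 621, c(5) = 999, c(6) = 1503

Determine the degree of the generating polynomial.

First differences: 54, 108, 180, 270, 378, 504
Second differences: 54, 72, 90, 108, 126
Third differences: 18, 18, 18, 18
The third differences are constant, so the polynomial has degree 3.

3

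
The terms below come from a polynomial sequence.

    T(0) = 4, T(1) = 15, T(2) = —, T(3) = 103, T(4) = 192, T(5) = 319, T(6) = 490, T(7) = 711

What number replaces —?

Using the last 5 terms:
Δ: 89, 127, 171, 221
Δ²: 38, 44, 50
Δ³: 6, 6
Constant third difference = 6.
Extend backward: 38 − 6 = 32;  89 − 32 = 57;  103 − 57 = 46

46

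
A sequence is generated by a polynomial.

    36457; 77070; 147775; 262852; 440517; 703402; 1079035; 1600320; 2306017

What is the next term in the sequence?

3241222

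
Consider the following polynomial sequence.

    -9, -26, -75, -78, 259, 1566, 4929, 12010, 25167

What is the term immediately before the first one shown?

-6

Δ: -17, -49, -3, 337, 1307, 3363, 7081, 13157
Δ²: -32, 46, 340, 970, 2056, 3718, 6076
Δ³: 78, 294, 630, 1086, 1662, 2358
Δ⁴: 216, 336, 456, 576, 696
Δ⁵: 120, 120, 120, 120
The fifth differences are constant at 120.
Work back: 216 − 120 = 96;  78 − 96 = -18;  -32 + 18 = -14;  -17 + 14 = -3;  -9 + 3 = -6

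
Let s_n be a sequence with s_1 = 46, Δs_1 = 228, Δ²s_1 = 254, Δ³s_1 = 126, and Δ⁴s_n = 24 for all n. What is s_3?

Build the table forward from the leading diagonal:
Δ⁴: 24, 24, 24
Δ³: 126, 150, 174
Δ²: 254, 380, 530
Δ: 228, 482, 862
s: 46, 274, 756

756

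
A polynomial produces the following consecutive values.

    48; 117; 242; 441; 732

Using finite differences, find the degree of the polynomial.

3

Δ: 69, 125, 199, 291
Δ²: 56, 74, 92
Δ³: 18, 18
The third differences are constant, so the polynomial has degree 3.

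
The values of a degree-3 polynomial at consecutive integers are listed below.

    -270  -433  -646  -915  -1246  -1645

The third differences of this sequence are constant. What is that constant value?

First differences: -163, -213, -269, -331, -399
Second differences: -50, -56, -62, -68
Third differences: -6, -6, -6

-6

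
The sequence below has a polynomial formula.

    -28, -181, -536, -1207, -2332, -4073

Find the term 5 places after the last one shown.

First differences: -153  -355  -671  -1125  -1741
Second differences: -202  -316  -454  -616
Third differences: -114  -138  -162
Fourth differences: -24  -24
The fourth differences are constant (-24).
-162 − 24 = -186;  -616 − 186 = -802;  -1741 − 802 = -2543;  -4073 − 2543 = -6616
-186 − 24 = -210;  -802 − 210 = -1012;  -2543 − 1012 = -3555;  -6616 − 3555 = -10171
-210 − 24 = -234;  -1012 − 234 = -1246;  -3555 − 1246 = -4801;  -10171 − 4801 = -14972
-234 − 24 = -258;  -1246 − 258 = -1504;  -4801 − 1504 = -6305;  -14972 − 6305 = -21277
-258 − 24 = -282;  -1504 − 282 = -1786;  -6305 − 1786 = -8091;  -21277 − 8091 = -29368

-29368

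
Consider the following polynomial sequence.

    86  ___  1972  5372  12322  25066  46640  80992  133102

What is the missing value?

550

Using the last 7 terms:
3400  6950  12744  21574  34352  52110
3550  5794  8830  12778  17758
2244  3036  3948  4980
792  912  1032
120  120
Constant fifth difference = 120.
Extend backward: 792 − 120 = 672;  2244 − 672 = 1572;  3550 − 1572 = 1978;  3400 − 1978 = 1422;  1972 − 1422 = 550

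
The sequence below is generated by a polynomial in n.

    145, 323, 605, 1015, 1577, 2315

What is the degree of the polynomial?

3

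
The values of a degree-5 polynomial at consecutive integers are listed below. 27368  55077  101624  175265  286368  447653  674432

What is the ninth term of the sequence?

1400120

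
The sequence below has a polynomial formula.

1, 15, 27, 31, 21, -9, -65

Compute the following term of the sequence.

-153

14 , 12 , 4 , -10 , -30 , -56
-2 , -8 , -14 , -20 , -26
-6 , -6 , -6 , -6
Third differences constant at -6.
-26 − 6 = -32;  -56 − 32 = -88;  -65 − 88 = -153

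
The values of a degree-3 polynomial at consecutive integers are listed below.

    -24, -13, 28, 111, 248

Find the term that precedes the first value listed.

-17

11, 41, 83, 137
30, 42, 54
12, 12
The third differences are constant at 12.
Work back: 30 − 12 = 18;  11 − 18 = -7;  -24 + 7 = -17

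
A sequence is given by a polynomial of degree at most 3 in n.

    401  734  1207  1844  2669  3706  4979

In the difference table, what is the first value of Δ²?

D1: 333, 473, 637, 825, 1037, 1273
D2: 140, 164, 188, 212, 236
D3: 24, 24, 24, 24

140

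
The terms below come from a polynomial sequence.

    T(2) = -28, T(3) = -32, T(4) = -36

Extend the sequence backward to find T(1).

First differences: -4  -4
The first differences are constant at -4.
Work back: -28 + 4 = -24

-24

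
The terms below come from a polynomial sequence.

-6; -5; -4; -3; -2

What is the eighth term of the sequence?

1

First differences: 1 , 1 , 1 , 1
Constant first difference = 1, so extend:
-2 + 1 = -1
-1 + 1 = 0
0 + 1 = 1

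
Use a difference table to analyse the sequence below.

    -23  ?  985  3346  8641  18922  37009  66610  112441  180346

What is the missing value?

Using the last 8 terms:
Δ: 2361, 5295, 10281, 18087, 29601, 45831, 67905
Δ²: 2934, 4986, 7806, 11514, 16230, 22074
Δ³: 2052, 2820, 3708, 4716, 5844
Δ⁴: 768, 888, 1008, 1128
Δ⁵: 120, 120, 120
Constant fifth difference = 120.
Extend backward: 768 − 120 = 648;  2052 − 648 = 1404;  2934 − 1404 = 1530;  2361 − 1530 = 831;  985 − 831 = 154

154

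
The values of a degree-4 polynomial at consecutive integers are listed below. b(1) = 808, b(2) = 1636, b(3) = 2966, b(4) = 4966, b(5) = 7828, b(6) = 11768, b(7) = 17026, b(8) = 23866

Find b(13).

92716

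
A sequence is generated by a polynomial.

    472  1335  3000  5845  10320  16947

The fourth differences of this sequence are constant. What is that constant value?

72

D1: 863, 1665, 2845, 4475, 6627
D2: 802, 1180, 1630, 2152
D3: 378, 450, 522
D4: 72, 72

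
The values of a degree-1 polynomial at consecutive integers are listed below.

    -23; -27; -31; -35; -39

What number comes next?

First differences: -4, -4, -4, -4
First differences constant at -4.
-39 − 4 = -43

-43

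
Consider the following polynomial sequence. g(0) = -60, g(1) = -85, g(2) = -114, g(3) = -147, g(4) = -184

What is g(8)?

-372

D1: -25 , -29 , -33 , -37
D2: -4 , -4 , -4
The second differences are constant (-4).
-37 − 4 = -41;  -184 − 41 = -225
-41 − 4 = -45;  -225 − 45 = -270
-45 − 4 = -49;  -270 − 49 = -319
-49 − 4 = -53;  -319 − 53 = -372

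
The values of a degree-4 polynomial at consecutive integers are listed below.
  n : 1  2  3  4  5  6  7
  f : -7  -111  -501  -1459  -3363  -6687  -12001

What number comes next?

-104, -390, -958, -1904, -3324, -5314
-286, -568, -946, -1420, -1990
-282, -378, -474, -570
-96, -96, -96
Fourth differences constant at -96.
-570 − 96 = -666;  -1990 − 666 = -2656;  -5314 − 2656 = -7970;  -12001 − 7970 = -19971

-19971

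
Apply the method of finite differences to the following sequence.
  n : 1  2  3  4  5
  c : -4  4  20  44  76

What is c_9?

284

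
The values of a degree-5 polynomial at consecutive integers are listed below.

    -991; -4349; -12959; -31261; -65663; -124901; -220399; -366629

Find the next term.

-581471

First differences: -3358, -8610, -18302, -34402, -59238, -95498, -146230
Second differences: -5252, -9692, -16100, -24836, -36260, -50732
Third differences: -4440, -6408, -8736, -11424, -14472
Fourth differences: -1968, -2328, -2688, -3048
Fifth differences: -360, -360, -360
Constant fifth difference = -360, so extend:
-3048 − 360 = -3408;  -14472 − 3408 = -17880;  -50732 − 17880 = -68612;  -146230 − 68612 = -214842;  -366629 − 214842 = -581471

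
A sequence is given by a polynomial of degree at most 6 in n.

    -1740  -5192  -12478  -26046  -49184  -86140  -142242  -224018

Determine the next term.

-339316

Δ: -3452  -7286  -13568  -23138  -36956  -56102  -81776
Δ²: -3834  -6282  -9570  -13818  -19146  -25674
Δ³: -2448  -3288  -4248  -5328  -6528
Δ⁴: -840  -960  -1080  -1200
Δ⁵: -120  -120  -120
Constant fifth difference = -120, so extend:
-1200 − 120 = -1320;  -6528 − 1320 = -7848;  -25674 − 7848 = -33522;  -81776 − 33522 = -115298;  -224018 − 115298 = -339316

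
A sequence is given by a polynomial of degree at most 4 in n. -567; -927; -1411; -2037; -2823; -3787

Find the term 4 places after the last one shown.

-9783

-360, -484, -626, -786, -964
-124, -142, -160, -178
-18, -18, -18
Constant third difference = -18, so extend:
-178 − 18 = -196;  -964 − 196 = -1160;  -3787 − 1160 = -4947
-196 − 18 = -214;  -1160 − 214 = -1374;  -4947 − 1374 = -6321
-214 − 18 = -232;  -1374 − 232 = -1606;  -6321 − 1606 = -7927
-232 − 18 = -250;  -1606 − 250 = -1856;  -7927 − 1856 = -9783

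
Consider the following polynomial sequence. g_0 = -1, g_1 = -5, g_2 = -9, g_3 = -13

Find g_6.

First differences: -4, -4, -4
First differences constant at -4.
-13 − 4 = -17
-17 − 4 = -21
-21 − 4 = -25

-25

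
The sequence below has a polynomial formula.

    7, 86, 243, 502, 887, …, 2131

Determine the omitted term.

Using the first 5 terms:
Δ: 79, 157, 259, 385
Δ²: 78, 102, 126
Δ³: 24, 24
Constant third difference = 24.
Extend forward: 126 + 24 = 150;  385 + 150 = 535;  887 + 535 = 1422

1422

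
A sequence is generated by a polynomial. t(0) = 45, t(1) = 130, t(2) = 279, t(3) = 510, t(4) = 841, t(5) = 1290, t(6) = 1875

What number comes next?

85 , 149 , 231 , 331 , 449 , 585
64 , 82 , 100 , 118 , 136
18 , 18 , 18 , 18
Constant third difference = 18, so extend:
136 + 18 = 154;  585 + 154 = 739;  1875 + 739 = 2614

2614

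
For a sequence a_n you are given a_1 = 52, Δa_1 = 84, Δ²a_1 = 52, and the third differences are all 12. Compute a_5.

748

Build the table forward from the leading diagonal:
Δ³: 12  12  12  12  12
Δ²: 52  64  76  88  100
Δ: 84  136  200  276  364
a: 52  136  272  472  748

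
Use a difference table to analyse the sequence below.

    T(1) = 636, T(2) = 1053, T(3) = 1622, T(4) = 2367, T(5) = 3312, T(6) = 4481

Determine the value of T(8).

7587

First differences: 417, 569, 745, 945, 1169
Second differences: 152, 176, 200, 224
Third differences: 24, 24, 24
Constant third difference = 24, so extend:
224 + 24 = 248;  1169 + 248 = 1417;  4481 + 1417 = 5898
248 + 24 = 272;  1417 + 272 = 1689;  5898 + 1689 = 7587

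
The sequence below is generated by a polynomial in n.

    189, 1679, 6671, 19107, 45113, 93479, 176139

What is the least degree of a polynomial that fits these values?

First differences: 1490, 4992, 12436, 26006, 48366, 82660
Second differences: 3502, 7444, 13570, 22360, 34294
Third differences: 3942, 6126, 8790, 11934
Fourth differences: 2184, 2664, 3144
Fifth differences: 480, 480
The fifth differences are constant, so the polynomial has degree 5.

5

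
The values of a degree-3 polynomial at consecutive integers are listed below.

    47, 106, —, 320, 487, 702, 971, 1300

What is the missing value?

195

Using the last 5 terms:
First differences: 167  215  269  329
Second differences: 48  54  60
Third differences: 6  6
Constant third difference = 6.
Extend backward: 48 − 6 = 42;  167 − 42 = 125;  320 − 125 = 195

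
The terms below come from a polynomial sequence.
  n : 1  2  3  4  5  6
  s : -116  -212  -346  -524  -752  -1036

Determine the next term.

D1: -96, -134, -178, -228, -284
D2: -38, -44, -50, -56
D3: -6, -6, -6
The third differences are constant (-6).
-56 − 6 = -62;  -284 − 62 = -346;  -1036 − 346 = -1382

-1382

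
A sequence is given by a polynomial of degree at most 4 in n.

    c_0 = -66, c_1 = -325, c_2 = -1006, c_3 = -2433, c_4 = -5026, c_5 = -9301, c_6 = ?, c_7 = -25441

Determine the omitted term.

Using the first 6 terms:
-259  -681  -1427  -2593  -4275
-422  -746  -1166  -1682
-324  -420  -516
-96  -96
Constant fourth difference = -96.
Extend forward: -516 − 96 = -612;  -1682 − 612 = -2294;  -4275 − 2294 = -6569;  -9301 − 6569 = -15870

-15870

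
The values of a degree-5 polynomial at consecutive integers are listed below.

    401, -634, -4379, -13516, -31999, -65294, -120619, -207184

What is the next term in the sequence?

Δ: -1035, -3745, -9137, -18483, -33295, -55325, -86565
Δ²: -2710, -5392, -9346, -14812, -22030, -31240
Δ³: -2682, -3954, -5466, -7218, -9210
Δ⁴: -1272, -1512, -1752, -1992
Δ⁵: -240, -240, -240
Constant fifth difference = -240, so extend:
-1992 − 240 = -2232;  -9210 − 2232 = -11442;  -31240 − 11442 = -42682;  -86565 − 42682 = -129247;  -207184 − 129247 = -336431

-336431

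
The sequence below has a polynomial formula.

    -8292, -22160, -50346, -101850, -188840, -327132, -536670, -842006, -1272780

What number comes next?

Δ: -13868  -28186  -51504  -86990  -138292  -209538  -305336  -430774
Δ²: -14318  -23318  -35486  -51302  -71246  -95798  -125438
Δ³: -9000  -12168  -15816  -19944  -24552  -29640
Δ⁴: -3168  -3648  -4128  -4608  -5088
Δ⁵: -480  -480  -480  -480
The fifth differences are constant (-480).
-5088 − 480 = -5568;  -29640 − 5568 = -35208;  -125438 − 35208 = -160646;  -430774 − 160646 = -591420;  -1272780 − 591420 = -1864200

-1864200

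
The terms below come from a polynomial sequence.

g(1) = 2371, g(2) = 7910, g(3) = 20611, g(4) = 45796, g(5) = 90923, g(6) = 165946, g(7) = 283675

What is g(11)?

D1: 5539 , 12701 , 25185 , 45127 , 75023 , 117729
D2: 7162 , 12484 , 19942 , 29896 , 42706
D3: 5322 , 7458 , 9954 , 12810
D4: 2136 , 2496 , 2856
D5: 360 , 360
Fifth differences constant at 360.
2856 + 360 = 3216;  12810 + 3216 = 16026;  42706 + 16026 = 58732;  117729 + 58732 = 176461;  283675 + 176461 = 460136
3216 + 360 = 3576;  16026 + 3576 = 19602;  58732 + 19602 = 78334;  176461 + 78334 = 254795;  460136 + 254795 = 714931
3576 + 360 = 3936;  19602 + 3936 = 23538;  78334 + 23538 = 101872;  254795 + 101872 = 356667;  714931 + 356667 = 1071598
3936 + 360 = 4296;  23538 + 4296 = 27834;  101872 + 27834 = 129706;  356667 + 129706 = 486373;  1071598 + 486373 = 1557971

1557971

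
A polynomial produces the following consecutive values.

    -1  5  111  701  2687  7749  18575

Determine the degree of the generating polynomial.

5

Δ: 6, 106, 590, 1986, 5062, 10826
Δ²: 100, 484, 1396, 3076, 5764
Δ³: 384, 912, 1680, 2688
Δ⁴: 528, 768, 1008
Δ⁵: 240, 240
The fifth differences are constant, so the polynomial has degree 5.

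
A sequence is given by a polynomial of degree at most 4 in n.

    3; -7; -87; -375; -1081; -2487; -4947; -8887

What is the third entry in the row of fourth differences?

-72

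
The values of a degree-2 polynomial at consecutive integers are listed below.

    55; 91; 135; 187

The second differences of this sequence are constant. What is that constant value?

8

Δ: 36, 44, 52
Δ²: 8, 8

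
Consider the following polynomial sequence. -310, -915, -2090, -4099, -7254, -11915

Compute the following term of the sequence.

-605  -1175  -2009  -3155  -4661
-570  -834  -1146  -1506
-264  -312  -360
-48  -48
The fourth differences are constant (-48).
-360 − 48 = -408;  -1506 − 408 = -1914;  -4661 − 1914 = -6575;  -11915 − 6575 = -18490

-18490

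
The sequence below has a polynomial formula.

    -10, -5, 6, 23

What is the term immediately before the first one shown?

-9

First differences: 5, 11, 17
Second differences: 6, 6
The second differences are constant at 6.
Work back: 5 − 6 = -1;  -10 + 1 = -9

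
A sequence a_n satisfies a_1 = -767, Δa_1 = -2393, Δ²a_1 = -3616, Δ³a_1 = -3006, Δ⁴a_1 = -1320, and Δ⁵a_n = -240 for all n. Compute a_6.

-85792

Build the table forward from the leading diagonal:
Δ⁵: -240, -240, -240, -240, -240, -240
Δ⁴: -1320, -1560, -1800, -2040, -2280, -2520
Δ³: -3006, -4326, -5886, -7686, -9726, -12006
Δ²: -3616, -6622, -10948, -16834, -24520, -34246
Δ: -2393, -6009, -12631, -23579, -40413, -64933
a: -767, -3160, -9169, -21800, -45379, -85792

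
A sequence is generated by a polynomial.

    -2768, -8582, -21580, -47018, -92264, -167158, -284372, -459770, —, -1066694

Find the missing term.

-712768

Using the first 8 terms:
Δ: -5814, -12998, -25438, -45246, -74894, -117214, -175398
Δ²: -7184, -12440, -19808, -29648, -42320, -58184
Δ³: -5256, -7368, -9840, -12672, -15864
Δ⁴: -2112, -2472, -2832, -3192
Δ⁵: -360, -360, -360
Constant fifth difference = -360.
Extend forward: -3192 − 360 = -3552;  -15864 − 3552 = -19416;  -58184 − 19416 = -77600;  -175398 − 77600 = -252998;  -459770 − 252998 = -712768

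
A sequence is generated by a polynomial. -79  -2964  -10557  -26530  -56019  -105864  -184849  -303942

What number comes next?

-476535

First differences: -2885  -7593  -15973  -29489  -49845  -78985  -119093
Second differences: -4708  -8380  -13516  -20356  -29140  -40108
Third differences: -3672  -5136  -6840  -8784  -10968
Fourth differences: -1464  -1704  -1944  -2184
Fifth differences: -240  -240  -240
The fifth differences are constant (-240).
-2184 − 240 = -2424;  -10968 − 2424 = -13392;  -40108 − 13392 = -53500;  -119093 − 53500 = -172593;  -303942 − 172593 = -476535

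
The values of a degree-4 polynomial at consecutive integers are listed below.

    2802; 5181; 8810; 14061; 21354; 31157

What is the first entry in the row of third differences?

372

D1: 2379, 3629, 5251, 7293, 9803
D2: 1250, 1622, 2042, 2510
D3: 372, 420, 468
D4: 48, 48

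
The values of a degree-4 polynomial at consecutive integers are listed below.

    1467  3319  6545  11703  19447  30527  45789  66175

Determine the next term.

92723

First differences: 1852, 3226, 5158, 7744, 11080, 15262, 20386
Second differences: 1374, 1932, 2586, 3336, 4182, 5124
Third differences: 558, 654, 750, 846, 942
Fourth differences: 96, 96, 96, 96
Fourth differences constant at 96.
942 + 96 = 1038;  5124 + 1038 = 6162;  20386 + 6162 = 26548;  66175 + 26548 = 92723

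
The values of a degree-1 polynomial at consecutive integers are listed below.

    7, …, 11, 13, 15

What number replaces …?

9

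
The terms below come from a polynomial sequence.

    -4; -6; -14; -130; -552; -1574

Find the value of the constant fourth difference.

D1: -2, -8, -116, -422, -1022
D2: -6, -108, -306, -600
D3: -102, -198, -294
D4: -96, -96

-96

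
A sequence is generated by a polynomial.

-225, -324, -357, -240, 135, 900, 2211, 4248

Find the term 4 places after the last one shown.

24096

-99, -33, 117, 375, 765, 1311, 2037
66, 150, 258, 390, 546, 726
84, 108, 132, 156, 180
24, 24, 24, 24
Constant fourth difference = 24, so extend:
180 + 24 = 204;  726 + 204 = 930;  2037 + 930 = 2967;  4248 + 2967 = 7215
204 + 24 = 228;  930 + 228 = 1158;  2967 + 1158 = 4125;  7215 + 4125 = 11340
228 + 24 = 252;  1158 + 252 = 1410;  4125 + 1410 = 5535;  11340 + 5535 = 16875
252 + 24 = 276;  1410 + 276 = 1686;  5535 + 1686 = 7221;  16875 + 7221 = 24096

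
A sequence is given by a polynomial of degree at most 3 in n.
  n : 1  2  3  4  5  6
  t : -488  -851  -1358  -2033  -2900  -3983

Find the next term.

-5306

D1: -363, -507, -675, -867, -1083
D2: -144, -168, -192, -216
D3: -24, -24, -24
The third differences are constant (-24).
-216 − 24 = -240;  -1083 − 240 = -1323;  -3983 − 1323 = -5306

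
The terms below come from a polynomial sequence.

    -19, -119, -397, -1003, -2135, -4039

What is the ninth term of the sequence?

-17563

Δ: -100  -278  -606  -1132  -1904
Δ²: -178  -328  -526  -772
Δ³: -150  -198  -246
Δ⁴: -48  -48
Fourth differences constant at -48.
-246 − 48 = -294;  -772 − 294 = -1066;  -1904 − 1066 = -2970;  -4039 − 2970 = -7009
-294 − 48 = -342;  -1066 − 342 = -1408;  -2970 − 1408 = -4378;  -7009 − 4378 = -11387
-342 − 48 = -390;  -1408 − 390 = -1798;  -4378 − 1798 = -6176;  -11387 − 6176 = -17563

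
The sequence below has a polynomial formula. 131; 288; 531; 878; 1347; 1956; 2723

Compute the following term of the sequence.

157 , 243 , 347 , 469 , 609 , 767
86 , 104 , 122 , 140 , 158
18 , 18 , 18 , 18
Constant third difference = 18, so extend:
158 + 18 = 176;  767 + 176 = 943;  2723 + 943 = 3666

3666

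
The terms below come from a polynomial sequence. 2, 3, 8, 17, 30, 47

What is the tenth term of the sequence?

155

First differences: 1, 5, 9, 13, 17
Second differences: 4, 4, 4, 4
The second differences are constant (4).
17 + 4 = 21;  47 + 21 = 68
21 + 4 = 25;  68 + 25 = 93
25 + 4 = 29;  93 + 29 = 122
29 + 4 = 33;  122 + 33 = 155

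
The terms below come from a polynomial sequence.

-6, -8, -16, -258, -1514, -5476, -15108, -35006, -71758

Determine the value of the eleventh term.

-2, -8, -242, -1256, -3962, -9632, -19898, -36752
-6, -234, -1014, -2706, -5670, -10266, -16854
-228, -780, -1692, -2964, -4596, -6588
-552, -912, -1272, -1632, -1992
-360, -360, -360, -360
Fifth differences constant at -360.
-1992 − 360 = -2352;  -6588 − 2352 = -8940;  -16854 − 8940 = -25794;  -36752 − 25794 = -62546;  -71758 − 62546 = -134304
-2352 − 360 = -2712;  -8940 − 2712 = -11652;  -25794 − 11652 = -37446;  -62546 − 37446 = -99992;  -134304 − 99992 = -234296

-234296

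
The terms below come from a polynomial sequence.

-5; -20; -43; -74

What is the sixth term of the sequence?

-15, -23, -31
-8, -8
The second differences are constant (-8).
-31 − 8 = -39;  -74 − 39 = -113
-39 − 8 = -47;  -113 − 47 = -160

-160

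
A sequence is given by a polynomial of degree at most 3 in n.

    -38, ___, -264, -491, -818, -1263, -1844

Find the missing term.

-119

Using the last 5 terms:
D1: -227, -327, -445, -581
D2: -100, -118, -136
D3: -18, -18
Constant third difference = -18.
Extend backward: -100 + 18 = -82;  -227 + 82 = -145;  -264 + 145 = -119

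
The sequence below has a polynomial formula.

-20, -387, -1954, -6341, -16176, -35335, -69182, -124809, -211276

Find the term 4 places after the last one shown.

-1129064

First differences: -367, -1567, -4387, -9835, -19159, -33847, -55627, -86467
Second differences: -1200, -2820, -5448, -9324, -14688, -21780, -30840
Third differences: -1620, -2628, -3876, -5364, -7092, -9060
Fourth differences: -1008, -1248, -1488, -1728, -1968
Fifth differences: -240, -240, -240, -240
The fifth differences are constant (-240).
-1968 − 240 = -2208;  -9060 − 2208 = -11268;  -30840 − 11268 = -42108;  -86467 − 42108 = -128575;  -211276 − 128575 = -339851
-2208 − 240 = -2448;  -11268 − 2448 = -13716;  -42108 − 13716 = -55824;  -128575 − 55824 = -184399;  -339851 − 184399 = -524250
-2448 − 240 = -2688;  -13716 − 2688 = -16404;  -55824 − 16404 = -72228;  -184399 − 72228 = -256627;  -524250 − 256627 = -780877
-2688 − 240 = -2928;  -16404 − 2928 = -19332;  -72228 − 19332 = -91560;  -256627 − 91560 = -348187;  -780877 − 348187 = -1129064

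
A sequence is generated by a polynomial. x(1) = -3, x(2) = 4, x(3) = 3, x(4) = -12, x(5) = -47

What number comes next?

-108

First differences: 7  -1  -15  -35
Second differences: -8  -14  -20
Third differences: -6  -6
Constant third difference = -6, so extend:
-20 − 6 = -26;  -35 − 26 = -61;  -47 − 61 = -108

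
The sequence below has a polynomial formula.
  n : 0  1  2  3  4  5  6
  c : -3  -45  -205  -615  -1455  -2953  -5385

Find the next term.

First differences: -42  -160  -410  -840  -1498  -2432
Second differences: -118  -250  -430  -658  -934
Third differences: -132  -180  -228  -276
Fourth differences: -48  -48  -48
Fourth differences constant at -48.
-276 − 48 = -324;  -934 − 324 = -1258;  -2432 − 1258 = -3690;  -5385 − 3690 = -9075

-9075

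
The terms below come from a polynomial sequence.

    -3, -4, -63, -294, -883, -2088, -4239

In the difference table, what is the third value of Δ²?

D1: -1, -59, -231, -589, -1205, -2151
D2: -58, -172, -358, -616, -946
D3: -114, -186, -258, -330
D4: -72, -72, -72

-358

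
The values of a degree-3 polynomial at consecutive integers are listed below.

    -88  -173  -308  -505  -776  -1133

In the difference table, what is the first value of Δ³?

Δ: -85, -135, -197, -271, -357
Δ²: -50, -62, -74, -86
Δ³: -12, -12, -12

-12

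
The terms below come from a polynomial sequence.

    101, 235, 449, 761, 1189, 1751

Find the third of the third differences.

18

D1: 134, 214, 312, 428, 562
D2: 80, 98, 116, 134
D3: 18, 18, 18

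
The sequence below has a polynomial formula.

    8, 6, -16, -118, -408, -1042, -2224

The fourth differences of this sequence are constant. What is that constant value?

-48

First differences: -2, -22, -102, -290, -634, -1182
Second differences: -20, -80, -188, -344, -548
Third differences: -60, -108, -156, -204
Fourth differences: -48, -48, -48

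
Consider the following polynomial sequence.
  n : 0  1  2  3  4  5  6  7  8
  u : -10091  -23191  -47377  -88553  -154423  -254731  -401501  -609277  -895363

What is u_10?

-1786921

-13100 , -24186 , -41176 , -65870 , -100308 , -146770 , -207776 , -286086
-11086 , -16990 , -24694 , -34438 , -46462 , -61006 , -78310
-5904 , -7704 , -9744 , -12024 , -14544 , -17304
-1800 , -2040 , -2280 , -2520 , -2760
-240 , -240 , -240 , -240
Fifth differences constant at -240.
-2760 − 240 = -3000;  -17304 − 3000 = -20304;  -78310 − 20304 = -98614;  -286086 − 98614 = -384700;  -895363 − 384700 = -1280063
-3000 − 240 = -3240;  -20304 − 3240 = -23544;  -98614 − 23544 = -122158;  -384700 − 122158 = -506858;  -1280063 − 506858 = -1786921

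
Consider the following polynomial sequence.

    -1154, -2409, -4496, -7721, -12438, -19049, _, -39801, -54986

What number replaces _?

-28004

Using the first 6 terms:
-1255  -2087  -3225  -4717  -6611
-832  -1138  -1492  -1894
-306  -354  -402
-48  -48
Constant fourth difference = -48.
Extend forward: -402 − 48 = -450;  -1894 − 450 = -2344;  -6611 − 2344 = -8955;  -19049 − 8955 = -28004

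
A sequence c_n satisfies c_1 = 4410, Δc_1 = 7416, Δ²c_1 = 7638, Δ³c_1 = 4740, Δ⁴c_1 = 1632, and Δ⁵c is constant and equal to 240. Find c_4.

54312

Build the table forward from the leading diagonal:
Δ⁵: 240  240  240  240
Δ⁴: 1632  1872  2112  2352
Δ³: 4740  6372  8244  10356
Δ²: 7638  12378  18750  26994
Δ: 7416  15054  27432  46182
c: 4410  11826  26880  54312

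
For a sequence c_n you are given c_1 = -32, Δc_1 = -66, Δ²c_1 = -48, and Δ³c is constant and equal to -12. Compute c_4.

Build the table forward from the leading diagonal:
Third differences: -12  -12  -12  -12
Second differences: -48  -60  -72  -84
First differences: -66  -114  -174  -246
c: -32  -98  -212  -386

-386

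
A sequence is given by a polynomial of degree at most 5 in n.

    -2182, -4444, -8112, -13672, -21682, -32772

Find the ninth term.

First differences: -2262 , -3668 , -5560 , -8010 , -11090
Second differences: -1406 , -1892 , -2450 , -3080
Third differences: -486 , -558 , -630
Fourth differences: -72 , -72
The fourth differences are constant (-72).
-630 − 72 = -702;  -3080 − 702 = -3782;  -11090 − 3782 = -14872;  -32772 − 14872 = -47644
-702 − 72 = -774;  -3782 − 774 = -4556;  -14872 − 4556 = -19428;  -47644 − 19428 = -67072
-774 − 72 = -846;  -4556 − 846 = -5402;  -19428 − 5402 = -24830;  -67072 − 24830 = -91902

-91902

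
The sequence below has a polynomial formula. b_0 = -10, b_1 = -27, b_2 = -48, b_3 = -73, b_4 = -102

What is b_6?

D1: -17  -21  -25  -29
D2: -4  -4  -4
Second differences constant at -4.
-29 − 4 = -33;  -102 − 33 = -135
-33 − 4 = -37;  -135 − 37 = -172

-172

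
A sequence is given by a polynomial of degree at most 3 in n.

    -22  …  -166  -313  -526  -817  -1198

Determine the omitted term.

-73

Using the last 5 terms:
First differences: -147  -213  -291  -381
Second differences: -66  -78  -90
Third differences: -12  -12
Constant third difference = -12.
Extend backward: -66 + 12 = -54;  -147 + 54 = -93;  -166 + 93 = -73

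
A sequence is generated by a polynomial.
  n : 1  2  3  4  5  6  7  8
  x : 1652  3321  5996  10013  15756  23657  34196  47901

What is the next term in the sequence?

1669  2675  4017  5743  7901  10539  13705
1006  1342  1726  2158  2638  3166
336  384  432  480  528
48  48  48  48
Fourth differences constant at 48.
528 + 48 = 576;  3166 + 576 = 3742;  13705 + 3742 = 17447;  47901 + 17447 = 65348

65348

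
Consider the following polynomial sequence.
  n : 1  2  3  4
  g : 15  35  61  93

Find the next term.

First differences: 20 , 26 , 32
Second differences: 6 , 6
Constant second difference = 6, so extend:
32 + 6 = 38;  93 + 38 = 131

131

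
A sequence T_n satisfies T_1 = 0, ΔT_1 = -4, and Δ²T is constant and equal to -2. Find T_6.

-40

Build the table forward from the leading diagonal:
Second differences: -2  -2  -2  -2  -2  -2
First differences: -4  -6  -8  -10  -12  -14
T: 0  -4  -10  -18  -28  -40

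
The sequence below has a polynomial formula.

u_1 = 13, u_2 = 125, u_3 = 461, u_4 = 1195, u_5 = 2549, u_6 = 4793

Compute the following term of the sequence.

D1: 112, 336, 734, 1354, 2244
D2: 224, 398, 620, 890
D3: 174, 222, 270
D4: 48, 48
The fourth differences are constant (48).
270 + 48 = 318;  890 + 318 = 1208;  2244 + 1208 = 3452;  4793 + 3452 = 8245

8245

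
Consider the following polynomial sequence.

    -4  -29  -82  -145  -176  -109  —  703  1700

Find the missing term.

Using the first 6 terms:
-25  -53  -63  -31  67
-28  -10  32  98
18  42  66
24  24
Constant fourth difference = 24.
Extend forward: 66 + 24 = 90;  98 + 90 = 188;  67 + 188 = 255;  -109 + 255 = 146

146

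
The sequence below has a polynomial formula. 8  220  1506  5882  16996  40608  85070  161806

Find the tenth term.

First differences: 212, 1286, 4376, 11114, 23612, 44462, 76736
Second differences: 1074, 3090, 6738, 12498, 20850, 32274
Third differences: 2016, 3648, 5760, 8352, 11424
Fourth differences: 1632, 2112, 2592, 3072
Fifth differences: 480, 480, 480
Constant fifth difference = 480, so extend:
3072 + 480 = 3552;  11424 + 3552 = 14976;  32274 + 14976 = 47250;  76736 + 47250 = 123986;  161806 + 123986 = 285792
3552 + 480 = 4032;  14976 + 4032 = 19008;  47250 + 19008 = 66258;  123986 + 66258 = 190244;  285792 + 190244 = 476036

476036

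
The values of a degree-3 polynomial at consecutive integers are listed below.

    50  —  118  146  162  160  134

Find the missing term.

84

Using the last 5 terms:
First differences: 28  16  -2  -26
Second differences: -12  -18  -24
Third differences: -6  -6
Constant third difference = -6.
Extend backward: -12 + 6 = -6;  28 + 6 = 34;  118 − 34 = 84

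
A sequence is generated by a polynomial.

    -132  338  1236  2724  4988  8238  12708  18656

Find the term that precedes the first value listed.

-312

Δ: 470, 898, 1488, 2264, 3250, 4470, 5948
Δ²: 428, 590, 776, 986, 1220, 1478
Δ³: 162, 186, 210, 234, 258
Δ⁴: 24, 24, 24, 24
The fourth differences are constant at 24.
Work back: 162 − 24 = 138;  428 − 138 = 290;  470 − 290 = 180;  -132 − 180 = -312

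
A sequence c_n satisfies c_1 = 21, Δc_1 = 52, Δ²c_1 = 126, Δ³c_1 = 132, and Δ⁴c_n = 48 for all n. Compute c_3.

Build the table forward from the leading diagonal:
Fourth differences: 48  48  48
Third differences: 132  180  228
Second differences: 126  258  438
First differences: 52  178  436
c: 21  73  251

251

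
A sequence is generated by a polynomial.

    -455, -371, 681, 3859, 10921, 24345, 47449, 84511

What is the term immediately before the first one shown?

-249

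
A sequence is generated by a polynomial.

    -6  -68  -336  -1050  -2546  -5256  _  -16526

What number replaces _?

-9708

Using the first 6 terms:
D1: -62, -268, -714, -1496, -2710
D2: -206, -446, -782, -1214
D3: -240, -336, -432
D4: -96, -96
Constant fourth difference = -96.
Extend forward: -432 − 96 = -528;  -1214 − 528 = -1742;  -2710 − 1742 = -4452;  -5256 − 4452 = -9708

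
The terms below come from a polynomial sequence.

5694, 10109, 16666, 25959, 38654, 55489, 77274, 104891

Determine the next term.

139294

D1: 4415 , 6557 , 9293 , 12695 , 16835 , 21785 , 27617
D2: 2142 , 2736 , 3402 , 4140 , 4950 , 5832
D3: 594 , 666 , 738 , 810 , 882
D4: 72 , 72 , 72 , 72
Fourth differences constant at 72.
882 + 72 = 954;  5832 + 954 = 6786;  27617 + 6786 = 34403;  104891 + 34403 = 139294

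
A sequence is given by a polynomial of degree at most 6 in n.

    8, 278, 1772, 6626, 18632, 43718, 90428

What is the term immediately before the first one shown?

2

First differences: 270  1494  4854  12006  25086  46710
Second differences: 1224  3360  7152  13080  21624
Third differences: 2136  3792  5928  8544
Fourth differences: 1656  2136  2616
Fifth differences: 480  480
The fifth differences are constant at 480.
Work back: 1656 − 480 = 1176;  2136 − 1176 = 960;  1224 − 960 = 264;  270 − 264 = 6;  8 − 6 = 2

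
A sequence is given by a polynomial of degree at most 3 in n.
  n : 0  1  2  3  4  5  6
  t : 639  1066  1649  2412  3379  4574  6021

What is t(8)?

D1: 427  583  763  967  1195  1447
D2: 156  180  204  228  252
D3: 24  24  24  24
Constant third difference = 24, so extend:
252 + 24 = 276;  1447 + 276 = 1723;  6021 + 1723 = 7744
276 + 24 = 300;  1723 + 300 = 2023;  7744 + 2023 = 9767

9767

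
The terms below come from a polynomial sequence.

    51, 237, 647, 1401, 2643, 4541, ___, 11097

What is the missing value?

Using the first 6 terms:
186  410  754  1242  1898
224  344  488  656
120  144  168
24  24
Constant fourth difference = 24.
Extend forward: 168 + 24 = 192;  656 + 192 = 848;  1898 + 848 = 2746;  4541 + 2746 = 7287

7287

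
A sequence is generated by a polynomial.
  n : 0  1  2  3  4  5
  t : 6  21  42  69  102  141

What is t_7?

237

15, 21, 27, 33, 39
6, 6, 6, 6
The second differences are constant (6).
39 + 6 = 45;  141 + 45 = 186
45 + 6 = 51;  186 + 51 = 237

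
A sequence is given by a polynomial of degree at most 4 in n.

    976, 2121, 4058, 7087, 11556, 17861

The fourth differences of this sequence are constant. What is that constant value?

Δ: 1145, 1937, 3029, 4469, 6305
Δ²: 792, 1092, 1440, 1836
Δ³: 300, 348, 396
Δ⁴: 48, 48

48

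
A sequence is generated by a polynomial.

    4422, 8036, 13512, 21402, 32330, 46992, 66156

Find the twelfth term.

First differences: 3614, 5476, 7890, 10928, 14662, 19164
Second differences: 1862, 2414, 3038, 3734, 4502
Third differences: 552, 624, 696, 768
Fourth differences: 72, 72, 72
The fourth differences are constant (72).
768 + 72 = 840;  4502 + 840 = 5342;  19164 + 5342 = 24506;  66156 + 24506 = 90662
840 + 72 = 912;  5342 + 912 = 6254;  24506 + 6254 = 30760;  90662 + 30760 = 121422
912 + 72 = 984;  6254 + 984 = 7238;  30760 + 7238 = 37998;  121422 + 37998 = 159420
984 + 72 = 1056;  7238 + 1056 = 8294;  37998 + 8294 = 46292;  159420 + 46292 = 205712
1056 + 72 = 1128;  8294 + 1128 = 9422;  46292 + 9422 = 55714;  205712 + 55714 = 261426

261426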